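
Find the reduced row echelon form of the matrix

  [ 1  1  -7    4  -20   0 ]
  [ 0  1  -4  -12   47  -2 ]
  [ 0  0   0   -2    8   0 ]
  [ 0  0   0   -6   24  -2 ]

Multiply ρ3 by -1/2.
  [ 1  1  -7    4  -20   0 ]
  [ 0  1  -4  -12   47  -2 ]
  [ 0  0   0    1   -4   0 ]
  [ 0  0   0   -6   24  -2 ]
Add 6 times ρ3 to ρ4.
  [ 1  1  -7    4  -20   0 ]
  [ 0  1  -4  -12   47  -2 ]
  [ 0  0   0    1   -4   0 ]
  [ 0  0   0    0    0  -2 ]
Multiply ρ4 by -1/2.
  [ 1  1  -7    4  -20   0 ]
  [ 0  1  -4  -12   47  -2 ]
  [ 0  0   0    1   -4   0 ]
  [ 0  0   0    0    0   1 ]
Add 2 times ρ4 to ρ2.
  [ 1  1  -7    4  -20  0 ]
  [ 0  1  -4  -12   47  0 ]
  [ 0  0   0    1   -4  0 ]
  [ 0  0   0    0    0  1 ]
Add 12 times ρ3 to ρ2.
  [ 1  1  -7  4  -20  0 ]
  [ 0  1  -4  0   -1  0 ]
  [ 0  0   0  1   -4  0 ]
  [ 0  0   0  0    0  1 ]
Subtract 4 times ρ3 from ρ1.
  [ 1  1  -7  0  -4  0 ]
  [ 0  1  -4  0  -1  0 ]
  [ 0  0   0  1  -4  0 ]
  [ 0  0   0  0   0  1 ]
Subtract ρ2 from ρ1.
  [ 1  0  -3  0  -3  0 ]
  [ 0  1  -4  0  -1  0 ]
  [ 0  0   0  1  -4  0 ]
  [ 0  0   0  0   0  1 ]

[[1, 0, -3, 0, -3, 0], [0, 1, -4, 0, -1, 0], [0, 0, 0, 1, -4, 0], [0, 0, 0, 0, 0, 1]]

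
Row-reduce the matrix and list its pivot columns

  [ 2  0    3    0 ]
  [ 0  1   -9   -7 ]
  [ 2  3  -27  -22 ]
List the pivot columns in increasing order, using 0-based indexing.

0, 1, 2

R1 := 1/2·R1
  [ 1  0  3/2    0 ]
  [ 0  1   -9   -7 ]
  [ 2  3  -27  -22 ]
R3 := R3 − 2·R1
  [ 1  0  3/2    0 ]
  [ 0  1   -9   -7 ]
  [ 0  3  -30  -22 ]
R3 := R3 − 3·R2
  [ 1  0  3/2   0 ]
  [ 0  1   -9  -7 ]
  [ 0  0   -3  -1 ]
R3 := -1/3·R3
  [ 1  0  3/2    0 ]
  [ 0  1   -9   -7 ]
  [ 0  0    1  1/3 ]
R2 := R2 + 9·R3
  [ 1  0  3/2    0 ]
  [ 0  1    0   -4 ]
  [ 0  0    1  1/3 ]
R1 := R1 − 3/2·R3
  [ 1  0  0  -1/2 ]
  [ 0  1  0    -4 ]
  [ 0  0  1   1/3 ]
Pivot columns are the columns containing a leading 1.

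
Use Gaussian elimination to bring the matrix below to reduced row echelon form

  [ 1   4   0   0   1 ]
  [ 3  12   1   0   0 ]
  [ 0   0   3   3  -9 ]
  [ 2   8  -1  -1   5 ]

[[1, 4, 0, 0, 1], [0, 0, 1, 0, -3], [0, 0, 0, 1, 0], [0, 0, 0, 0, 0]]

ρ2 -> ρ2 − 3·ρ1
  [ 1  4   0   0   1 ]
  [ 0  0   1   0  -3 ]
  [ 0  0   3   3  -9 ]
  [ 2  8  -1  -1   5 ]
ρ4 -> ρ4 − 2·ρ1
  [ 1  4   0   0   1 ]
  [ 0  0   1   0  -3 ]
  [ 0  0   3   3  -9 ]
  [ 0  0  -1  -1   3 ]
ρ3 -> ρ3 − 3·ρ2
  [ 1  4   0   0   1 ]
  [ 0  0   1   0  -3 ]
  [ 0  0   0   3   0 ]
  [ 0  0  -1  -1   3 ]
ρ4 -> ρ4 + ρ2
  [ 1  4  0   0   1 ]
  [ 0  0  1   0  -3 ]
  [ 0  0  0   3   0 ]
  [ 0  0  0  -1   0 ]
ρ3 -> 1/3·ρ3
  [ 1  4  0   0   1 ]
  [ 0  0  1   0  -3 ]
  [ 0  0  0   1   0 ]
  [ 0  0  0  -1   0 ]
ρ4 -> ρ4 + ρ3
  [ 1  4  0  0   1 ]
  [ 0  0  1  0  -3 ]
  [ 0  0  0  1   0 ]
  [ 0  0  0  0   0 ]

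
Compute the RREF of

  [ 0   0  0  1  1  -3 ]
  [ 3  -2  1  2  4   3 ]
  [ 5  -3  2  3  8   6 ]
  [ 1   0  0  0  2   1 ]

[[1, 0, 0, 0, 2, 1], [0, 1, 0, 0, 3, -2], [0, 0, 1, 0, 2, 2], [0, 0, 0, 1, 1, -3]]

r1 <=> r2
r1 := 1/3·r1
r3 := r3 − 5·r1
r4 := r4 − r1
r2 <=> r3
r2 := 3·r2
r4 := r4 − 2/3·r2
r3 <=> r4
r3 := -1·r3
r2 := r2 + r4
r1 := r1 − 2/3·r4
r2 := r2 − r3
r1 := r1 − 1/3·r3
r1 := r1 + 2/3·r2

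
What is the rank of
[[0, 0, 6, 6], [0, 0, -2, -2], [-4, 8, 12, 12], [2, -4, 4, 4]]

R1 <=> R3
  [ -4   8  12  12 ]
  [  0   0  -2  -2 ]
  [  0   0   6   6 ]
  [  2  -4   4   4 ]
R1 -> -1/4·R1
  [ 1  -2  -3  -3 ]
  [ 0   0  -2  -2 ]
  [ 0   0   6   6 ]
  [ 2  -4   4   4 ]
R4 -> R4 − 2·R1
  [ 1  -2  -3  -3 ]
  [ 0   0  -2  -2 ]
  [ 0   0   6   6 ]
  [ 0   0  10  10 ]
R2 -> -1/2·R2
  [ 1  -2  -3  -3 ]
  [ 0   0   1   1 ]
  [ 0   0   6   6 ]
  [ 0   0  10  10 ]
R3 -> R3 − 6·R2
  [ 1  -2  -3  -3 ]
  [ 0   0   1   1 ]
  [ 0   0   0   0 ]
  [ 0   0  10  10 ]
R4 -> R4 − 10·R2
  [ 1  -2  -3  -3 ]
  [ 0   0   1   1 ]
  [ 0   0   0   0 ]
  [ 0   0   0   0 ]
R1 -> R1 + 3·R2
  [ 1  -2  0  0 ]
  [ 0   0  1  1 ]
  [ 0   0  0  0 ]
  [ 0   0  0  0 ]
The reduced form has 2 nonzero rows.

rank = 2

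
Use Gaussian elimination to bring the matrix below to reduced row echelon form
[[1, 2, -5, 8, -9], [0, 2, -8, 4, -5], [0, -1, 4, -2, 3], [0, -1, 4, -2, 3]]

ρ2 ← 1/2·ρ2
ρ3 ← ρ3 + ρ2
ρ4 ← ρ4 + ρ2
ρ3 ← 2·ρ3
ρ4 ← ρ4 − 1/2·ρ3
ρ2 ← ρ2 + 5/2·ρ3
ρ1 ← ρ1 + 9·ρ3
ρ1 ← ρ1 − 2·ρ2

[[1, 0, 3, 4, 0], [0, 1, -4, 2, 0], [0, 0, 0, 0, 1], [0, 0, 0, 0, 0]]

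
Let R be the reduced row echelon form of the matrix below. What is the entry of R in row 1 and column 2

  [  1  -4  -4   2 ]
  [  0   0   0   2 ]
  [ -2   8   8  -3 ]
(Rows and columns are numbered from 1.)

Add 2 times ρ1 to ρ3.
  [ 1  -4  -4  2 ]
  [ 0   0   0  2 ]
  [ 0   0   0  1 ]
Multiply ρ2 by 1/2.
  [ 1  -4  -4  2 ]
  [ 0   0   0  1 ]
  [ 0   0   0  1 ]
Subtract ρ2 from ρ3.
  [ 1  -4  -4  2 ]
  [ 0   0   0  1 ]
  [ 0   0   0  0 ]
Subtract 2 times ρ2 from ρ1.
  [ 1  -4  -4  0 ]
  [ 0   0   0  1 ]
  [ 0   0   0  0 ]

-4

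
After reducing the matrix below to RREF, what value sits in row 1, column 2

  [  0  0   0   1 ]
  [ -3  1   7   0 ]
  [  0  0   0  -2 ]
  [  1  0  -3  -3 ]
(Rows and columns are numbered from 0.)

R1 ↔ R2
  [ -3  1   7   0 ]
  [  0  0   0   1 ]
  [  0  0   0  -2 ]
  [  1  0  -3  -3 ]
R1 -> -1/3·R1
  [ 1  -1/3  -7/3   0 ]
  [ 0     0     0   1 ]
  [ 0     0     0  -2 ]
  [ 1     0    -3  -3 ]
R4 -> R4 − R1
  [ 1  -1/3  -7/3   0 ]
  [ 0     0     0   1 ]
  [ 0     0     0  -2 ]
  [ 0   1/3  -2/3  -3 ]
R2 ↔ R4
  [ 1  -1/3  -7/3   0 ]
  [ 0   1/3  -2/3  -3 ]
  [ 0     0     0  -2 ]
  [ 0     0     0   1 ]
R2 -> 3·R2
  [ 1  -1/3  -7/3   0 ]
  [ 0     1    -2  -9 ]
  [ 0     0     0  -2 ]
  [ 0     0     0   1 ]
R3 -> -1/2·R3
  [ 1  -1/3  -7/3   0 ]
  [ 0     1    -2  -9 ]
  [ 0     0     0   1 ]
  [ 0     0     0   1 ]
R4 -> R4 − R3
  [ 1  -1/3  -7/3   0 ]
  [ 0     1    -2  -9 ]
  [ 0     0     0   1 ]
  [ 0     0     0   0 ]
R2 -> R2 + 9·R3
  [ 1  -1/3  -7/3  0 ]
  [ 0     1    -2  0 ]
  [ 0     0     0  1 ]
  [ 0     0     0  0 ]
R1 -> R1 + 1/3·R2
  [ 1  0  -3  0 ]
  [ 0  1  -2  0 ]
  [ 0  0   0  1 ]
  [ 0  0   0  0 ]

-2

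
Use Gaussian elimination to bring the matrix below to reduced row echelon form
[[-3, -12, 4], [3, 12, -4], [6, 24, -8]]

[[1, 4, -4/3], [0, 0, 0], [0, 0, 0]]

r1 := -1/3·r1
  [ 1   4  -4/3 ]
  [ 3  12    -4 ]
  [ 6  24    -8 ]
r2 := r2 − 3·r1
  [ 1   4  -4/3 ]
  [ 0   0     0 ]
  [ 6  24    -8 ]
r3 := r3 − 6·r1
  [ 1  4  -4/3 ]
  [ 0  0     0 ]
  [ 0  0     0 ]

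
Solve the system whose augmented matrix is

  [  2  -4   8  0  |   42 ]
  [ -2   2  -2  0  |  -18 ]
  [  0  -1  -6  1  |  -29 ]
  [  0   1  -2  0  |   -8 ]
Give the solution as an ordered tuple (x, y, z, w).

R1 ← 1/2·R1
  [  1  -2   4  0  |   21 ]
  [ -2   2  -2  0  |  -18 ]
  [  0  -1  -6  1  |  -29 ]
  [  0   1  -2  0  |   -8 ]
R2 ← R2 + 2·R1
  [ 1  -2   4  0  |   21 ]
  [ 0  -2   6  0  |   24 ]
  [ 0  -1  -6  1  |  -29 ]
  [ 0   1  -2  0  |   -8 ]
R2 ← -1/2·R2
  [ 1  -2   4  0  |   21 ]
  [ 0   1  -3  0  |  -12 ]
  [ 0  -1  -6  1  |  -29 ]
  [ 0   1  -2  0  |   -8 ]
R3 ← R3 + R2
  [ 1  -2   4  0  |   21 ]
  [ 0   1  -3  0  |  -12 ]
  [ 0   0  -9  1  |  -41 ]
  [ 0   1  -2  0  |   -8 ]
R4 ← R4 − R2
  [ 1  -2   4  0  |   21 ]
  [ 0   1  -3  0  |  -12 ]
  [ 0   0  -9  1  |  -41 ]
  [ 0   0   1  0  |    4 ]
R3 ← -1/9·R3
  [ 1  -2   4     0  |    21 ]
  [ 0   1  -3     0  |   -12 ]
  [ 0   0   1  -1/9  |  41/9 ]
  [ 0   0   1     0  |     4 ]
R4 ← R4 − R3
  [ 1  -2   4     0  |    21 ]
  [ 0   1  -3     0  |   -12 ]
  [ 0   0   1  -1/9  |  41/9 ]
  [ 0   0   0   1/9  |  -5/9 ]
R4 ← 9·R4
  [ 1  -2   4     0  |    21 ]
  [ 0   1  -3     0  |   -12 ]
  [ 0   0   1  -1/9  |  41/9 ]
  [ 0   0   0     1  |    -5 ]
R3 ← R3 + 1/9·R4
  [ 1  -2   4  0  |   21 ]
  [ 0   1  -3  0  |  -12 ]
  [ 0   0   1  0  |    4 ]
  [ 0   0   0  1  |   -5 ]
R2 ← R2 + 3·R3
  [ 1  -2  4  0  |  21 ]
  [ 0   1  0  0  |   0 ]
  [ 0   0  1  0  |   4 ]
  [ 0   0  0  1  |  -5 ]
R1 ← R1 − 4·R3
  [ 1  -2  0  0  |   5 ]
  [ 0   1  0  0  |   0 ]
  [ 0   0  1  0  |   4 ]
  [ 0   0  0  1  |  -5 ]
R1 ← R1 + 2·R2
  [ 1  0  0  0  |   5 ]
  [ 0  1  0  0  |   0 ]
  [ 0  0  1  0  |   4 ]
  [ 0  0  0  1  |  -5 ]
Reading off the last column: x = 5, y = 0, z = 4, w = -5.

(5, 0, 4, -5)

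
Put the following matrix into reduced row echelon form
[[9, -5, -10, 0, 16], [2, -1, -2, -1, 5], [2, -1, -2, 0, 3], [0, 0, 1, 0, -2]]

[[1, 0, 0, 0, -1], [0, 1, 0, 0, -1], [0, 0, 1, 0, -2], [0, 0, 0, 1, -2]]

R1 := 1/9·R1
  [ 1  -5/9  -10/9   0  16/9 ]
  [ 2    -1     -2  -1     5 ]
  [ 2    -1     -2   0     3 ]
  [ 0     0      1   0    -2 ]
R2 := R2 − 2·R1
  [ 1  -5/9  -10/9   0  16/9 ]
  [ 0   1/9    2/9  -1  13/9 ]
  [ 2    -1     -2   0     3 ]
  [ 0     0      1   0    -2 ]
R3 := R3 − 2·R1
  [ 1  -5/9  -10/9   0  16/9 ]
  [ 0   1/9    2/9  -1  13/9 ]
  [ 0   1/9    2/9   0  -5/9 ]
  [ 0     0      1   0    -2 ]
R2 := 9·R2
  [ 1  -5/9  -10/9   0  16/9 ]
  [ 0     1      2  -9    13 ]
  [ 0   1/9    2/9   0  -5/9 ]
  [ 0     0      1   0    -2 ]
R3 := R3 − 1/9·R2
  [ 1  -5/9  -10/9   0  16/9 ]
  [ 0     1      2  -9    13 ]
  [ 0     0      0   1    -2 ]
  [ 0     0      1   0    -2 ]
R3 <=> R4
  [ 1  -5/9  -10/9   0  16/9 ]
  [ 0     1      2  -9    13 ]
  [ 0     0      1   0    -2 ]
  [ 0     0      0   1    -2 ]
R2 := R2 + 9·R4
  [ 1  -5/9  -10/9  0  16/9 ]
  [ 0     1      2  0    -5 ]
  [ 0     0      1  0    -2 ]
  [ 0     0      0  1    -2 ]
R2 := R2 − 2·R3
  [ 1  -5/9  -10/9  0  16/9 ]
  [ 0     1      0  0    -1 ]
  [ 0     0      1  0    -2 ]
  [ 0     0      0  1    -2 ]
R1 := R1 + 10/9·R3
  [ 1  -5/9  0  0  -4/9 ]
  [ 0     1  0  0    -1 ]
  [ 0     0  1  0    -2 ]
  [ 0     0  0  1    -2 ]
R1 := R1 + 5/9·R2
  [ 1  0  0  0  -1 ]
  [ 0  1  0  0  -1 ]
  [ 0  0  1  0  -2 ]
  [ 0  0  0  1  -2 ]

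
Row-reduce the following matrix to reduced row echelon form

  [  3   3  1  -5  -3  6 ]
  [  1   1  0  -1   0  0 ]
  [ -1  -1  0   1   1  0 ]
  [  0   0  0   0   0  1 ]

[[1, 1, 0, -1, 0, 0], [0, 0, 1, -2, 0, 0], [0, 0, 0, 0, 1, 0], [0, 0, 0, 0, 0, 1]]

R1 → 1/3·R1
  [  1   1  1/3  -5/3  -1  2 ]
  [  1   1    0    -1   0  0 ]
  [ -1  -1    0     1   1  0 ]
  [  0   0    0     0   0  1 ]
R2 → R2 − R1
  [  1   1   1/3  -5/3  -1   2 ]
  [  0   0  -1/3   2/3   1  -2 ]
  [ -1  -1     0     1   1   0 ]
  [  0   0     0     0   0   1 ]
R3 → R3 + R1
  [ 1  1   1/3  -5/3  -1   2 ]
  [ 0  0  -1/3   2/3   1  -2 ]
  [ 0  0   1/3  -2/3   0   2 ]
  [ 0  0     0     0   0   1 ]
R2 → -3·R2
  [ 1  1  1/3  -5/3  -1  2 ]
  [ 0  0    1    -2  -3  6 ]
  [ 0  0  1/3  -2/3   0  2 ]
  [ 0  0    0     0   0  1 ]
R3 → R3 − 1/3·R2
  [ 1  1  1/3  -5/3  -1  2 ]
  [ 0  0    1    -2  -3  6 ]
  [ 0  0    0     0   1  0 ]
  [ 0  0    0     0   0  1 ]
R2 → R2 − 6·R4
  [ 1  1  1/3  -5/3  -1  2 ]
  [ 0  0    1    -2  -3  0 ]
  [ 0  0    0     0   1  0 ]
  [ 0  0    0     0   0  1 ]
R1 → R1 − 2·R4
  [ 1  1  1/3  -5/3  -1  0 ]
  [ 0  0    1    -2  -3  0 ]
  [ 0  0    0     0   1  0 ]
  [ 0  0    0     0   0  1 ]
R2 → R2 + 3·R3
  [ 1  1  1/3  -5/3  -1  0 ]
  [ 0  0    1    -2   0  0 ]
  [ 0  0    0     0   1  0 ]
  [ 0  0    0     0   0  1 ]
R1 → R1 + R3
  [ 1  1  1/3  -5/3  0  0 ]
  [ 0  0    1    -2  0  0 ]
  [ 0  0    0     0  1  0 ]
  [ 0  0    0     0  0  1 ]
R1 → R1 − 1/3·R2
  [ 1  1  0  -1  0  0 ]
  [ 0  0  1  -2  0  0 ]
  [ 0  0  0   0  1  0 ]
  [ 0  0  0   0  0  1 ]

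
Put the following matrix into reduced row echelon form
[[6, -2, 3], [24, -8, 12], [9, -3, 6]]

R1 → 1/6·R1
R2 → R2 − 24·R1
R3 → R3 − 9·R1
R2 <=> R3
R2 → 2/3·R2
R1 → R1 − 1/2·R2

[[1, -1/3, 0], [0, 0, 1], [0, 0, 0]]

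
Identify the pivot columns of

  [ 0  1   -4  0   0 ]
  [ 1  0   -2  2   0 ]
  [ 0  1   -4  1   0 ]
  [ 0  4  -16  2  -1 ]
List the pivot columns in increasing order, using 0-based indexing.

r1 <=> r2
r3 -> r3 − r2
r4 -> r4 − 4·r2
r4 -> r4 − 2·r3
r4 -> -1·r4
r1 -> r1 − 2·r3
Pivot columns are the columns containing a leading 1.

0, 1, 3, 4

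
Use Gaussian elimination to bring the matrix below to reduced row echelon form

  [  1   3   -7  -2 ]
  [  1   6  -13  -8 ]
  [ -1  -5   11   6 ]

[[1, 0, -1, 4], [0, 1, -2, -2], [0, 0, 0, 0]]

R2 -> R2 − R1
  [  1   3  -7  -2 ]
  [  0   3  -6  -6 ]
  [ -1  -5  11   6 ]
R3 -> R3 + R1
  [ 1   3  -7  -2 ]
  [ 0   3  -6  -6 ]
  [ 0  -2   4   4 ]
R2 -> 1/3·R2
  [ 1   3  -7  -2 ]
  [ 0   1  -2  -2 ]
  [ 0  -2   4   4 ]
R3 -> R3 + 2·R2
  [ 1  3  -7  -2 ]
  [ 0  1  -2  -2 ]
  [ 0  0   0   0 ]
R1 -> R1 − 3·R2
  [ 1  0  -1   4 ]
  [ 0  1  -2  -2 ]
  [ 0  0   0   0 ]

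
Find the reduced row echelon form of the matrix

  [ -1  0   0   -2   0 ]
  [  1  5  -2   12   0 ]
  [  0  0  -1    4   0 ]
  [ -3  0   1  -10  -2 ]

[[1, 0, 0, 2, 0], [0, 1, 0, 2/5, 0], [0, 0, 1, -4, 0], [0, 0, 0, 0, 1]]

r1 ← -1·r1
r2 ← r2 − r1
r4 ← r4 + 3·r1
r2 ← 1/5·r2
r3 ← -1·r3
r4 ← r4 − r3
r4 ← -1/2·r4
r2 ← r2 + 2/5·r3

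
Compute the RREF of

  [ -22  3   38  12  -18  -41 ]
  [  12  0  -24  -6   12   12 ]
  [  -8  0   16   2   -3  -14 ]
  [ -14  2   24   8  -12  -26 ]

ρ1 -> -1/22·ρ1
ρ2 -> ρ2 − 12·ρ1
ρ3 -> ρ3 + 8·ρ1
ρ4 -> ρ4 + 14·ρ1
ρ2 -> 11/18·ρ2
ρ3 -> ρ3 + 12/11·ρ2
ρ4 -> ρ4 − 1/11·ρ2
ρ3 -> -1/2·ρ3
ρ4 -> ρ4 − 1/3·ρ3
ρ4 -> 6·ρ4
ρ3 -> ρ3 + 5/2·ρ4
ρ2 -> ρ2 − 4/3·ρ4
ρ1 -> ρ1 − 9/11·ρ4
ρ2 -> ρ2 − 1/3·ρ3
ρ1 -> ρ1 + 6/11·ρ3
ρ1 -> ρ1 + 3/22·ρ2

[[1, 0, -2, 0, 0, 2], [0, 1, -2, 0, 0, -3], [0, 0, 0, 1, 0, -2], [0, 0, 0, 0, 1, -2]]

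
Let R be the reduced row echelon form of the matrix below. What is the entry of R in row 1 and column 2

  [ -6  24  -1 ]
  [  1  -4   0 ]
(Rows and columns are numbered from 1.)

Multiply R1 by -1/6.
  [ 1  -4  1/6 ]
  [ 1  -4    0 ]
Subtract R1 from R2.
  [ 1  -4   1/6 ]
  [ 0   0  -1/6 ]
Multiply R2 by -6.
  [ 1  -4  1/6 ]
  [ 0   0    1 ]
Subtract 1/6 times R2 from R1.
  [ 1  -4  0 ]
  [ 0   0  1 ]

-4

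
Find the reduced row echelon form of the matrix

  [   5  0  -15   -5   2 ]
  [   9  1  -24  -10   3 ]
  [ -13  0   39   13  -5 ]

[[1, 0, -3, -1, 0], [0, 1, 3, -1, 0], [0, 0, 0, 0, 1]]

Multiply r1 by 1/5.
  [   1  0   -3   -1  2/5 ]
  [   9  1  -24  -10    3 ]
  [ -13  0   39   13   -5 ]
Subtract 9 times r1 from r2.
  [   1  0  -3  -1   2/5 ]
  [   0  1   3  -1  -3/5 ]
  [ -13  0  39  13    -5 ]
Add 13 times r1 to r3.
  [ 1  0  -3  -1   2/5 ]
  [ 0  1   3  -1  -3/5 ]
  [ 0  0   0   0   1/5 ]
Multiply r3 by 5.
  [ 1  0  -3  -1   2/5 ]
  [ 0  1   3  -1  -3/5 ]
  [ 0  0   0   0     1 ]
Add 3/5 times r3 to r2.
  [ 1  0  -3  -1  2/5 ]
  [ 0  1   3  -1    0 ]
  [ 0  0   0   0    1 ]
Subtract 2/5 times r3 from r1.
  [ 1  0  -3  -1  0 ]
  [ 0  1   3  -1  0 ]
  [ 0  0   0   0  1 ]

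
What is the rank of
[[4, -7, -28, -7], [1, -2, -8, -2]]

Multiply R1 by 1/4.
  [ 1  -7/4  -7  -7/4 ]
  [ 1    -2  -8    -2 ]
Subtract R1 from R2.
  [ 1  -7/4  -7  -7/4 ]
  [ 0  -1/4  -1  -1/4 ]
Multiply R2 by -4.
  [ 1  -7/4  -7  -7/4 ]
  [ 0     1   4     1 ]
Add 7/4 times R2 to R1.
  [ 1  0  0  0 ]
  [ 0  1  4  1 ]
The reduced form has 2 nonzero rows.

rank = 2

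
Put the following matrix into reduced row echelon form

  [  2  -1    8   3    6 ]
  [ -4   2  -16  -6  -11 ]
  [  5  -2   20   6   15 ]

Multiply R1 by 1/2.
  [  1  -1/2    4  3/2    3 ]
  [ -4     2  -16   -6  -11 ]
  [  5    -2   20    6   15 ]
Add 4 times R1 to R2.
  [ 1  -1/2   4  3/2   3 ]
  [ 0     0   0    0   1 ]
  [ 5    -2  20    6  15 ]
Subtract 5 times R1 from R3.
  [ 1  -1/2  4   3/2  3 ]
  [ 0     0  0     0  1 ]
  [ 0   1/2  0  -3/2  0 ]
Swap R2 and R3.
  [ 1  -1/2  4   3/2  3 ]
  [ 0   1/2  0  -3/2  0 ]
  [ 0     0  0     0  1 ]
Multiply R2 by 2.
  [ 1  -1/2  4  3/2  3 ]
  [ 0     1  0   -3  0 ]
  [ 0     0  0    0  1 ]
Subtract 3 times R3 from R1.
  [ 1  -1/2  4  3/2  0 ]
  [ 0     1  0   -3  0 ]
  [ 0     0  0    0  1 ]
Add 1/2 times R2 to R1.
  [ 1  0  4   0  0 ]
  [ 0  1  0  -3  0 ]
  [ 0  0  0   0  1 ]

[[1, 0, 4, 0, 0], [0, 1, 0, -3, 0], [0, 0, 0, 0, 1]]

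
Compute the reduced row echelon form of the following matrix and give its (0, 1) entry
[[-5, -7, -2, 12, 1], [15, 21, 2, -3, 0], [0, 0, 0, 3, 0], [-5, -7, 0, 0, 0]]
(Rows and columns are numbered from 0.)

r1 → -1/5·r1
r2 → r2 − 15·r1
r4 → r4 + 5·r1
r2 → -1/4·r2
r4 → r4 − 2·r2
r3 → 1/3·r3
r4 → r4 − 9/2·r3
r4 → 2·r4
r2 → r2 + 3/4·r4
r1 → r1 + 1/5·r4
r2 → r2 + 33/4·r3
r1 → r1 + 12/5·r3
r1 → r1 − 2/5·r2

7/5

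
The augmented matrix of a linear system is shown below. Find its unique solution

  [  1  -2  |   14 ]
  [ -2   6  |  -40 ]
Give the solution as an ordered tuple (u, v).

R2 := R2 + 2·R1
  [ 1  -2  |   14 ]
  [ 0   2  |  -12 ]
R2 := 1/2·R2
  [ 1  -2  |  14 ]
  [ 0   1  |  -6 ]
R1 := R1 + 2·R2
  [ 1  0  |   2 ]
  [ 0  1  |  -6 ]
Reading off the last column: u = 2, v = -6.

(2, -6)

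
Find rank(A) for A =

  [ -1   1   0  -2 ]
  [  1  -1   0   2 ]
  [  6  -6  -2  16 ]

rank = 2

Multiply R1 by -1.
  [ 1  -1   0   2 ]
  [ 1  -1   0   2 ]
  [ 6  -6  -2  16 ]
Subtract R1 from R2.
  [ 1  -1   0   2 ]
  [ 0   0   0   0 ]
  [ 6  -6  -2  16 ]
Subtract 6 times R1 from R3.
  [ 1  -1   0  2 ]
  [ 0   0   0  0 ]
  [ 0   0  -2  4 ]
Swap R2 and R3.
  [ 1  -1   0  2 ]
  [ 0   0  -2  4 ]
  [ 0   0   0  0 ]
Multiply R2 by -1/2.
  [ 1  -1  0   2 ]
  [ 0   0  1  -2 ]
  [ 0   0  0   0 ]
The reduced form has 2 nonzero rows.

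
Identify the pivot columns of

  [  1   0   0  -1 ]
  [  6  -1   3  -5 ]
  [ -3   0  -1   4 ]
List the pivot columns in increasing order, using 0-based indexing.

0, 1, 2

R2 -> R2 − 6·R1
  [  1   0   0  -1 ]
  [  0  -1   3   1 ]
  [ -3   0  -1   4 ]
R3 -> R3 + 3·R1
  [ 1   0   0  -1 ]
  [ 0  -1   3   1 ]
  [ 0   0  -1   1 ]
R2 -> -1·R2
  [ 1  0   0  -1 ]
  [ 0  1  -3  -1 ]
  [ 0  0  -1   1 ]
R3 -> -1·R3
  [ 1  0   0  -1 ]
  [ 0  1  -3  -1 ]
  [ 0  0   1  -1 ]
R2 -> R2 + 3·R3
  [ 1  0  0  -1 ]
  [ 0  1  0  -4 ]
  [ 0  0  1  -1 ]
Pivot columns are the columns containing a leading 1.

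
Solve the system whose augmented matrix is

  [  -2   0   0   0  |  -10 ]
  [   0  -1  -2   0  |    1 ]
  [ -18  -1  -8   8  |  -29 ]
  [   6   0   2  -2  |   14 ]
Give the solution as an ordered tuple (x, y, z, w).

(5, 3, -2, 6)

Multiply ρ1 by -1/2.
  [   1   0   0   0  |    5 ]
  [   0  -1  -2   0  |    1 ]
  [ -18  -1  -8   8  |  -29 ]
  [   6   0   2  -2  |   14 ]
Add 18 times ρ1 to ρ3.
  [ 1   0   0   0  |   5 ]
  [ 0  -1  -2   0  |   1 ]
  [ 0  -1  -8   8  |  61 ]
  [ 6   0   2  -2  |  14 ]
Subtract 6 times ρ1 from ρ4.
  [ 1   0   0   0  |    5 ]
  [ 0  -1  -2   0  |    1 ]
  [ 0  -1  -8   8  |   61 ]
  [ 0   0   2  -2  |  -16 ]
Multiply ρ2 by -1.
  [ 1   0   0   0  |    5 ]
  [ 0   1   2   0  |   -1 ]
  [ 0  -1  -8   8  |   61 ]
  [ 0   0   2  -2  |  -16 ]
Add ρ2 to ρ3.
  [ 1  0   0   0  |    5 ]
  [ 0  1   2   0  |   -1 ]
  [ 0  0  -6   8  |   60 ]
  [ 0  0   2  -2  |  -16 ]
Multiply ρ3 by -1/6.
  [ 1  0  0     0  |    5 ]
  [ 0  1  2     0  |   -1 ]
  [ 0  0  1  -4/3  |  -10 ]
  [ 0  0  2    -2  |  -16 ]
Subtract 2 times ρ3 from ρ4.
  [ 1  0  0     0  |    5 ]
  [ 0  1  2     0  |   -1 ]
  [ 0  0  1  -4/3  |  -10 ]
  [ 0  0  0   2/3  |    4 ]
Multiply ρ4 by 3/2.
  [ 1  0  0     0  |    5 ]
  [ 0  1  2     0  |   -1 ]
  [ 0  0  1  -4/3  |  -10 ]
  [ 0  0  0     1  |    6 ]
Add 4/3 times ρ4 to ρ3.
  [ 1  0  0  0  |   5 ]
  [ 0  1  2  0  |  -1 ]
  [ 0  0  1  0  |  -2 ]
  [ 0  0  0  1  |   6 ]
Subtract 2 times ρ3 from ρ2.
  [ 1  0  0  0  |   5 ]
  [ 0  1  0  0  |   3 ]
  [ 0  0  1  0  |  -2 ]
  [ 0  0  0  1  |   6 ]
Reading off the last column: x = 5, y = 3, z = -2, w = 6.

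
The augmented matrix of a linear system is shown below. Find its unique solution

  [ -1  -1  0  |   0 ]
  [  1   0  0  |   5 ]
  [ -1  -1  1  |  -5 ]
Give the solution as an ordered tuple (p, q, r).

(5, -5, -5)

R1 → -1·R1
  [  1   1  0  |   0 ]
  [  1   0  0  |   5 ]
  [ -1  -1  1  |  -5 ]
R2 → R2 − R1
  [  1   1  0  |   0 ]
  [  0  -1  0  |   5 ]
  [ -1  -1  1  |  -5 ]
R3 → R3 + R1
  [ 1   1  0  |   0 ]
  [ 0  -1  0  |   5 ]
  [ 0   0  1  |  -5 ]
R2 → -1·R2
  [ 1  1  0  |   0 ]
  [ 0  1  0  |  -5 ]
  [ 0  0  1  |  -5 ]
R1 → R1 − R2
  [ 1  0  0  |   5 ]
  [ 0  1  0  |  -5 ]
  [ 0  0  1  |  -5 ]
Reading off the last column: p = 5, q = -5, r = -5.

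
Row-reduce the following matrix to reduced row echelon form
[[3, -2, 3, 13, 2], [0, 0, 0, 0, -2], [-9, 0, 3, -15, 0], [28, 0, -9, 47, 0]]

[[1, 0, 0, 2, 0], [0, 1, 0, -2, 0], [0, 0, 1, 1, 0], [0, 0, 0, 0, 1]]

r1 := 1/3·r1
r3 := r3 + 9·r1
r4 := r4 − 28·r1
r2 <=> r3
r2 := -1/6·r2
r4 := r4 − 56/3·r2
r3 <=> r4
r3 := 3·r3
r4 := -1/2·r4
r2 := r2 + r4
r1 := r1 − 2/3·r4
r2 := r2 + 2·r3
r1 := r1 − r3
r1 := r1 + 2/3·r2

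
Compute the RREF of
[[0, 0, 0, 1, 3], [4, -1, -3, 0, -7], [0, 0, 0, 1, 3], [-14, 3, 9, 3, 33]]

[[1, 0, 0, 0, -3/2], [0, 1, 3, 0, 1], [0, 0, 0, 1, 3], [0, 0, 0, 0, 0]]

ρ1 ↔ ρ2
  [   4  -1  -3  0  -7 ]
  [   0   0   0  1   3 ]
  [   0   0   0  1   3 ]
  [ -14   3   9  3  33 ]
ρ1 ← 1/4·ρ1
  [   1  -1/4  -3/4  0  -7/4 ]
  [   0     0     0  1     3 ]
  [   0     0     0  1     3 ]
  [ -14     3     9  3    33 ]
ρ4 ← ρ4 + 14·ρ1
  [ 1  -1/4  -3/4  0  -7/4 ]
  [ 0     0     0  1     3 ]
  [ 0     0     0  1     3 ]
  [ 0  -1/2  -3/2  3  17/2 ]
ρ2 ↔ ρ4
  [ 1  -1/4  -3/4  0  -7/4 ]
  [ 0  -1/2  -3/2  3  17/2 ]
  [ 0     0     0  1     3 ]
  [ 0     0     0  1     3 ]
ρ2 ← -2·ρ2
  [ 1  -1/4  -3/4   0  -7/4 ]
  [ 0     1     3  -6   -17 ]
  [ 0     0     0   1     3 ]
  [ 0     0     0   1     3 ]
ρ4 ← ρ4 − ρ3
  [ 1  -1/4  -3/4   0  -7/4 ]
  [ 0     1     3  -6   -17 ]
  [ 0     0     0   1     3 ]
  [ 0     0     0   0     0 ]
ρ2 ← ρ2 + 6·ρ3
  [ 1  -1/4  -3/4  0  -7/4 ]
  [ 0     1     3  0     1 ]
  [ 0     0     0  1     3 ]
  [ 0     0     0  0     0 ]
ρ1 ← ρ1 + 1/4·ρ2
  [ 1  0  0  0  -3/2 ]
  [ 0  1  3  0     1 ]
  [ 0  0  0  1     3 ]
  [ 0  0  0  0     0 ]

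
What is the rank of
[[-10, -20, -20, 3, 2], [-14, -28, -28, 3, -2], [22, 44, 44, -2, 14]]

rank = 2

Multiply R1 by -1/10.
Add 14 times R1 to R2.
Subtract 22 times R1 from R3.
Multiply R2 by -5/6.
Subtract 23/5 times R2 from R3.
Add 3/10 times R2 to R1.
The reduced form has 2 nonzero rows.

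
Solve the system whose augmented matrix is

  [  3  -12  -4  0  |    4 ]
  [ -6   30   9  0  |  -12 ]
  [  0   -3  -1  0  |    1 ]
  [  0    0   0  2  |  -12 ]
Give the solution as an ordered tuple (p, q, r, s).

ρ1 → 1/3·ρ1
ρ2 → ρ2 + 6·ρ1
ρ2 → 1/6·ρ2
ρ3 → ρ3 + 3·ρ2
ρ3 → -2·ρ3
ρ4 → 1/2·ρ4
ρ2 → ρ2 − 1/6·ρ3
ρ1 → ρ1 + 4/3·ρ3
ρ1 → ρ1 + 4·ρ2
Reading off the last column: p = 0, q = -1, r = 2, s = -6.

(0, -1, 2, -6)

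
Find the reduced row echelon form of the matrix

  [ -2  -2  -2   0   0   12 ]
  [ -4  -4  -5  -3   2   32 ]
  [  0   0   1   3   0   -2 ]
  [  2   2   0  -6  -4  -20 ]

Multiply r1 by -1/2.
  [  1   1   1   0   0   -6 ]
  [ -4  -4  -5  -3   2   32 ]
  [  0   0   1   3   0   -2 ]
  [  2   2   0  -6  -4  -20 ]
Add 4 times r1 to r2.
  [ 1  1   1   0   0   -6 ]
  [ 0  0  -1  -3   2    8 ]
  [ 0  0   1   3   0   -2 ]
  [ 2  2   0  -6  -4  -20 ]
Subtract 2 times r1 from r4.
  [ 1  1   1   0   0  -6 ]
  [ 0  0  -1  -3   2   8 ]
  [ 0  0   1   3   0  -2 ]
  [ 0  0  -2  -6  -4  -8 ]
Multiply r2 by -1.
  [ 1  1   1   0   0  -6 ]
  [ 0  0   1   3  -2  -8 ]
  [ 0  0   1   3   0  -2 ]
  [ 0  0  -2  -6  -4  -8 ]
Subtract r2 from r3.
  [ 1  1   1   0   0  -6 ]
  [ 0  0   1   3  -2  -8 ]
  [ 0  0   0   0   2   6 ]
  [ 0  0  -2  -6  -4  -8 ]
Add 2 times r2 to r4.
  [ 1  1  1  0   0   -6 ]
  [ 0  0  1  3  -2   -8 ]
  [ 0  0  0  0   2    6 ]
  [ 0  0  0  0  -8  -24 ]
Multiply r3 by 1/2.
  [ 1  1  1  0   0   -6 ]
  [ 0  0  1  3  -2   -8 ]
  [ 0  0  0  0   1    3 ]
  [ 0  0  0  0  -8  -24 ]
Add 8 times r3 to r4.
  [ 1  1  1  0   0  -6 ]
  [ 0  0  1  3  -2  -8 ]
  [ 0  0  0  0   1   3 ]
  [ 0  0  0  0   0   0 ]
Add 2 times r3 to r2.
  [ 1  1  1  0  0  -6 ]
  [ 0  0  1  3  0  -2 ]
  [ 0  0  0  0  1   3 ]
  [ 0  0  0  0  0   0 ]
Subtract r2 from r1.
  [ 1  1  0  -3  0  -4 ]
  [ 0  0  1   3  0  -2 ]
  [ 0  0  0   0  1   3 ]
  [ 0  0  0   0  0   0 ]

[[1, 1, 0, -3, 0, -4], [0, 0, 1, 3, 0, -2], [0, 0, 0, 0, 1, 3], [0, 0, 0, 0, 0, 0]]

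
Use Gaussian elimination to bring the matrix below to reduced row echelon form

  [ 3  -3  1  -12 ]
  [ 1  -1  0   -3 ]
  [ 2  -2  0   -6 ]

[[1, -1, 0, -3], [0, 0, 1, -3], [0, 0, 0, 0]]

R1 -> 1/3·R1
  [ 1  -1  1/3  -4 ]
  [ 1  -1    0  -3 ]
  [ 2  -2    0  -6 ]
R2 -> R2 − R1
  [ 1  -1   1/3  -4 ]
  [ 0   0  -1/3   1 ]
  [ 2  -2     0  -6 ]
R3 -> R3 − 2·R1
  [ 1  -1   1/3  -4 ]
  [ 0   0  -1/3   1 ]
  [ 0   0  -2/3   2 ]
R2 -> -3·R2
  [ 1  -1   1/3  -4 ]
  [ 0   0     1  -3 ]
  [ 0   0  -2/3   2 ]
R3 -> R3 + 2/3·R2
  [ 1  -1  1/3  -4 ]
  [ 0   0    1  -3 ]
  [ 0   0    0   0 ]
R1 -> R1 − 1/3·R2
  [ 1  -1  0  -3 ]
  [ 0   0  1  -3 ]
  [ 0   0  0   0 ]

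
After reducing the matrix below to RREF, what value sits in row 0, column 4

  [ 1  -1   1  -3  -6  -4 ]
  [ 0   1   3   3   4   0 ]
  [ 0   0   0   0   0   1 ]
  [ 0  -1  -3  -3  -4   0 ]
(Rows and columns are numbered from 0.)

Add r2 to r4.
  [ 1  -1  1  -3  -6  -4 ]
  [ 0   1  3   3   4   0 ]
  [ 0   0  0   0   0   1 ]
  [ 0   0  0   0   0   0 ]
Add 4 times r3 to r1.
  [ 1  -1  1  -3  -6  0 ]
  [ 0   1  3   3   4  0 ]
  [ 0   0  0   0   0  1 ]
  [ 0   0  0   0   0  0 ]
Add r2 to r1.
  [ 1  0  4  0  -2  0 ]
  [ 0  1  3  3   4  0 ]
  [ 0  0  0  0   0  1 ]
  [ 0  0  0  0   0  0 ]

-2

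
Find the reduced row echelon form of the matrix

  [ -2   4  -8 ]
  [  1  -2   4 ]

[[1, -2, 4], [0, 0, 0]]

ρ1 ← -1/2·ρ1
ρ2 ← ρ2 − ρ1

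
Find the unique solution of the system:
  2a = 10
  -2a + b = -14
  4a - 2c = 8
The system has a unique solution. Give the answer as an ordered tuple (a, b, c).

Form the augmented matrix and row-reduce:
  [  2  0   0  |   10 ]
  [ -2  1   0  |  -14 ]
  [  4  0  -2  |    8 ]
R1 → 1/2·R1
  [  1  0   0  |    5 ]
  [ -2  1   0  |  -14 ]
  [  4  0  -2  |    8 ]
R2 → R2 + 2·R1
  [ 1  0   0  |   5 ]
  [ 0  1   0  |  -4 ]
  [ 4  0  -2  |   8 ]
R3 → R3 − 4·R1
  [ 1  0   0  |    5 ]
  [ 0  1   0  |   -4 ]
  [ 0  0  -2  |  -12 ]
R3 → -1/2·R3
  [ 1  0  0  |   5 ]
  [ 0  1  0  |  -4 ]
  [ 0  0  1  |   6 ]
Reading off the last column: a = 5, b = -4, c = 6.

(5, -4, 6)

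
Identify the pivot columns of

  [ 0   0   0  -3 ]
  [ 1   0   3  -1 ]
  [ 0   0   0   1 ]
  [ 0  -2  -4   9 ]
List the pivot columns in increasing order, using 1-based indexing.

1, 2, 4

ρ1 ↔ ρ2
  [ 1   0   3  -1 ]
  [ 0   0   0  -3 ]
  [ 0   0   0   1 ]
  [ 0  -2  -4   9 ]
ρ2 ↔ ρ4
  [ 1   0   3  -1 ]
  [ 0  -2  -4   9 ]
  [ 0   0   0   1 ]
  [ 0   0   0  -3 ]
ρ2 ← -1/2·ρ2
  [ 1  0  3    -1 ]
  [ 0  1  2  -9/2 ]
  [ 0  0  0     1 ]
  [ 0  0  0    -3 ]
ρ4 ← ρ4 + 3·ρ3
  [ 1  0  3    -1 ]
  [ 0  1  2  -9/2 ]
  [ 0  0  0     1 ]
  [ 0  0  0     0 ]
ρ2 ← ρ2 + 9/2·ρ3
  [ 1  0  3  -1 ]
  [ 0  1  2   0 ]
  [ 0  0  0   1 ]
  [ 0  0  0   0 ]
ρ1 ← ρ1 + ρ3
  [ 1  0  3  0 ]
  [ 0  1  2  0 ]
  [ 0  0  0  1 ]
  [ 0  0  0  0 ]
Pivot columns are the columns containing a leading 1.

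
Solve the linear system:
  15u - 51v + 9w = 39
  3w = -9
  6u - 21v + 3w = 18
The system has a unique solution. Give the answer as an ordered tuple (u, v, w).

Form the augmented matrix and row-reduce:
  [ 15  -51  9  |  39 ]
  [  0    0  3  |  -9 ]
  [  6  -21  3  |  18 ]
Multiply R1 by 1/15.
  [ 1  -17/5  3/5  |  13/5 ]
  [ 0      0    3  |    -9 ]
  [ 6    -21    3  |    18 ]
Subtract 6 times R1 from R3.
  [ 1  -17/5   3/5  |  13/5 ]
  [ 0      0     3  |    -9 ]
  [ 0   -3/5  -3/5  |  12/5 ]
Swap R2 and R3.
  [ 1  -17/5   3/5  |  13/5 ]
  [ 0   -3/5  -3/5  |  12/5 ]
  [ 0      0     3  |    -9 ]
Multiply R2 by -5/3.
  [ 1  -17/5  3/5  |  13/5 ]
  [ 0      1    1  |    -4 ]
  [ 0      0    3  |    -9 ]
Multiply R3 by 1/3.
  [ 1  -17/5  3/5  |  13/5 ]
  [ 0      1    1  |    -4 ]
  [ 0      0    1  |    -3 ]
Subtract R3 from R2.
  [ 1  -17/5  3/5  |  13/5 ]
  [ 0      1    0  |    -1 ]
  [ 0      0    1  |    -3 ]
Subtract 3/5 times R3 from R1.
  [ 1  -17/5  0  |  22/5 ]
  [ 0      1  0  |    -1 ]
  [ 0      0  1  |    -3 ]
Add 17/5 times R2 to R1.
  [ 1  0  0  |   1 ]
  [ 0  1  0  |  -1 ]
  [ 0  0  1  |  -3 ]
Reading off the last column: u = 1, v = -1, w = -3.

(1, -1, -3)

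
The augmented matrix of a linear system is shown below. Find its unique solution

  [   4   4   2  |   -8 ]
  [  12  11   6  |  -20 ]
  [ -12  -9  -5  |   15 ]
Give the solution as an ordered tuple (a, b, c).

(1/2, -4, 3)

r1 := 1/4·r1
  [   1   1  1/2  |   -2 ]
  [  12  11    6  |  -20 ]
  [ -12  -9   -5  |   15 ]
r2 := r2 − 12·r1
  [   1   1  1/2  |  -2 ]
  [   0  -1    0  |   4 ]
  [ -12  -9   -5  |  15 ]
r3 := r3 + 12·r1
  [ 1   1  1/2  |  -2 ]
  [ 0  -1    0  |   4 ]
  [ 0   3    1  |  -9 ]
r2 := -1·r2
  [ 1  1  1/2  |  -2 ]
  [ 0  1    0  |  -4 ]
  [ 0  3    1  |  -9 ]
r3 := r3 − 3·r2
  [ 1  1  1/2  |  -2 ]
  [ 0  1    0  |  -4 ]
  [ 0  0    1  |   3 ]
r1 := r1 − 1/2·r3
  [ 1  1  0  |  -7/2 ]
  [ 0  1  0  |    -4 ]
  [ 0  0  1  |     3 ]
r1 := r1 − r2
  [ 1  0  0  |  1/2 ]
  [ 0  1  0  |   -4 ]
  [ 0  0  1  |    3 ]
Reading off the last column: a = 1/2, b = -4, c = 3.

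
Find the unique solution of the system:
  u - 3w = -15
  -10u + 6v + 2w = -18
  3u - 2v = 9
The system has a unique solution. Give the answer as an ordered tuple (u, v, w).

Form the augmented matrix and row-reduce:
  [   1   0  -3  |  -15 ]
  [ -10   6   2  |  -18 ]
  [   3  -2   0  |    9 ]
R2 → R2 + 10·R1
  [ 1   0   -3  |   -15 ]
  [ 0   6  -28  |  -168 ]
  [ 3  -2    0  |     9 ]
R3 → R3 − 3·R1
  [ 1   0   -3  |   -15 ]
  [ 0   6  -28  |  -168 ]
  [ 0  -2    9  |    54 ]
R2 → 1/6·R2
  [ 1   0     -3  |  -15 ]
  [ 0   1  -14/3  |  -28 ]
  [ 0  -2      9  |   54 ]
R3 → R3 + 2·R2
  [ 1  0     -3  |  -15 ]
  [ 0  1  -14/3  |  -28 ]
  [ 0  0   -1/3  |   -2 ]
R3 → -3·R3
  [ 1  0     -3  |  -15 ]
  [ 0  1  -14/3  |  -28 ]
  [ 0  0      1  |    6 ]
R2 → R2 + 14/3·R3
  [ 1  0  -3  |  -15 ]
  [ 0  1   0  |    0 ]
  [ 0  0   1  |    6 ]
R1 → R1 + 3·R3
  [ 1  0  0  |  3 ]
  [ 0  1  0  |  0 ]
  [ 0  0  1  |  6 ]
Reading off the last column: u = 3, v = 0, w = 6.

(3, 0, 6)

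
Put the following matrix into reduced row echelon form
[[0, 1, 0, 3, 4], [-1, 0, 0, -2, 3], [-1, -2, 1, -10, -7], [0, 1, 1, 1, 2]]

r1 <=> r2
  [ -1   0  0   -2   3 ]
  [  0   1  0    3   4 ]
  [ -1  -2  1  -10  -7 ]
  [  0   1  1    1   2 ]
r1 := -1·r1
  [  1   0  0    2  -3 ]
  [  0   1  0    3   4 ]
  [ -1  -2  1  -10  -7 ]
  [  0   1  1    1   2 ]
r3 := r3 + r1
  [ 1   0  0   2   -3 ]
  [ 0   1  0   3    4 ]
  [ 0  -2  1  -8  -10 ]
  [ 0   1  1   1    2 ]
r3 := r3 + 2·r2
  [ 1  0  0   2  -3 ]
  [ 0  1  0   3   4 ]
  [ 0  0  1  -2  -2 ]
  [ 0  1  1   1   2 ]
r4 := r4 − r2
  [ 1  0  0   2  -3 ]
  [ 0  1  0   3   4 ]
  [ 0  0  1  -2  -2 ]
  [ 0  0  1  -2  -2 ]
r4 := r4 − r3
  [ 1  0  0   2  -3 ]
  [ 0  1  0   3   4 ]
  [ 0  0  1  -2  -2 ]
  [ 0  0  0   0   0 ]

[[1, 0, 0, 2, -3], [0, 1, 0, 3, 4], [0, 0, 1, -2, -2], [0, 0, 0, 0, 0]]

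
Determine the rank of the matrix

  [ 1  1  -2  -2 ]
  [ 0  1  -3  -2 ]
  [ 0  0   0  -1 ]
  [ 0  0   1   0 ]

R3 <=> R4
  [ 1  1  -2  -2 ]
  [ 0  1  -3  -2 ]
  [ 0  0   1   0 ]
  [ 0  0   0  -1 ]
R4 := -1·R4
  [ 1  1  -2  -2 ]
  [ 0  1  -3  -2 ]
  [ 0  0   1   0 ]
  [ 0  0   0   1 ]
R2 := R2 + 2·R4
  [ 1  1  -2  -2 ]
  [ 0  1  -3   0 ]
  [ 0  0   1   0 ]
  [ 0  0   0   1 ]
R1 := R1 + 2·R4
  [ 1  1  -2  0 ]
  [ 0  1  -3  0 ]
  [ 0  0   1  0 ]
  [ 0  0   0  1 ]
R2 := R2 + 3·R3
  [ 1  1  -2  0 ]
  [ 0  1   0  0 ]
  [ 0  0   1  0 ]
  [ 0  0   0  1 ]
R1 := R1 + 2·R3
  [ 1  1  0  0 ]
  [ 0  1  0  0 ]
  [ 0  0  1  0 ]
  [ 0  0  0  1 ]
R1 := R1 − R2
  [ 1  0  0  0 ]
  [ 0  1  0  0 ]
  [ 0  0  1  0 ]
  [ 0  0  0  1 ]
The reduced form has 4 nonzero rows.

rank = 4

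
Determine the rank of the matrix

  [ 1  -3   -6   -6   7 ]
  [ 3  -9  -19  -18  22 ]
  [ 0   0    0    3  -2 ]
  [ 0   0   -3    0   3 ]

Subtract 3 times R1 from R2.
  [ 1  -3  -6  -6   7 ]
  [ 0   0  -1   0   1 ]
  [ 0   0   0   3  -2 ]
  [ 0   0  -3   0   3 ]
Multiply R2 by -1.
  [ 1  -3  -6  -6   7 ]
  [ 0   0   1   0  -1 ]
  [ 0   0   0   3  -2 ]
  [ 0   0  -3   0   3 ]
Add 3 times R2 to R4.
  [ 1  -3  -6  -6   7 ]
  [ 0   0   1   0  -1 ]
  [ 0   0   0   3  -2 ]
  [ 0   0   0   0   0 ]
Multiply R3 by 1/3.
  [ 1  -3  -6  -6     7 ]
  [ 0   0   1   0    -1 ]
  [ 0   0   0   1  -2/3 ]
  [ 0   0   0   0     0 ]
Add 6 times R3 to R1.
  [ 1  -3  -6  0     3 ]
  [ 0   0   1  0    -1 ]
  [ 0   0   0  1  -2/3 ]
  [ 0   0   0  0     0 ]
Add 6 times R2 to R1.
  [ 1  -3  0  0    -3 ]
  [ 0   0  1  0    -1 ]
  [ 0   0  0  1  -2/3 ]
  [ 0   0  0  0     0 ]
The reduced form has 3 nonzero rows.

rank = 3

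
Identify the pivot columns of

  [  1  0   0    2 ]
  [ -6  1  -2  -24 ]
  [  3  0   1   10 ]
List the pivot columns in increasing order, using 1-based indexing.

1, 2, 3

R2 := R2 + 6·R1
  [ 1  0   0    2 ]
  [ 0  1  -2  -12 ]
  [ 3  0   1   10 ]
R3 := R3 − 3·R1
  [ 1  0   0    2 ]
  [ 0  1  -2  -12 ]
  [ 0  0   1    4 ]
R2 := R2 + 2·R3
  [ 1  0  0   2 ]
  [ 0  1  0  -4 ]
  [ 0  0  1   4 ]
Pivot columns are the columns containing a leading 1.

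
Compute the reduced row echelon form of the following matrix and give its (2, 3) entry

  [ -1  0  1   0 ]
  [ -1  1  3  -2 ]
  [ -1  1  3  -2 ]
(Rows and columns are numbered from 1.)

Multiply r1 by -1.
  [  1  0  -1   0 ]
  [ -1  1   3  -2 ]
  [ -1  1   3  -2 ]
Add r1 to r2.
  [  1  0  -1   0 ]
  [  0  1   2  -2 ]
  [ -1  1   3  -2 ]
Add r1 to r3.
  [ 1  0  -1   0 ]
  [ 0  1   2  -2 ]
  [ 0  1   2  -2 ]
Subtract r2 from r3.
  [ 1  0  -1   0 ]
  [ 0  1   2  -2 ]
  [ 0  0   0   0 ]

2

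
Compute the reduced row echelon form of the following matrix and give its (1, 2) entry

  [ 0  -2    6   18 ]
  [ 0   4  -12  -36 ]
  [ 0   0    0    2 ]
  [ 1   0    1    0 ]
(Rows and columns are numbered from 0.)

-3

r1 ↔ r4
  [ 1   0    1    0 ]
  [ 0   4  -12  -36 ]
  [ 0   0    0    2 ]
  [ 0  -2    6   18 ]
r2 -> 1/4·r2
  [ 1   0   1   0 ]
  [ 0   1  -3  -9 ]
  [ 0   0   0   2 ]
  [ 0  -2   6  18 ]
r4 -> r4 + 2·r2
  [ 1  0   1   0 ]
  [ 0  1  -3  -9 ]
  [ 0  0   0   2 ]
  [ 0  0   0   0 ]
r3 -> 1/2·r3
  [ 1  0   1   0 ]
  [ 0  1  -3  -9 ]
  [ 0  0   0   1 ]
  [ 0  0   0   0 ]
r2 -> r2 + 9·r3
  [ 1  0   1  0 ]
  [ 0  1  -3  0 ]
  [ 0  0   0  1 ]
  [ 0  0   0  0 ]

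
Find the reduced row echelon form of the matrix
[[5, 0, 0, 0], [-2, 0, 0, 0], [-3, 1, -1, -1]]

ρ1 ← 1/5·ρ1
  [  1  0   0   0 ]
  [ -2  0   0   0 ]
  [ -3  1  -1  -1 ]
ρ2 ← ρ2 + 2·ρ1
  [  1  0   0   0 ]
  [  0  0   0   0 ]
  [ -3  1  -1  -1 ]
ρ3 ← ρ3 + 3·ρ1
  [ 1  0   0   0 ]
  [ 0  0   0   0 ]
  [ 0  1  -1  -1 ]
ρ2 ↔ ρ3
  [ 1  0   0   0 ]
  [ 0  1  -1  -1 ]
  [ 0  0   0   0 ]

[[1, 0, 0, 0], [0, 1, -1, -1], [0, 0, 0, 0]]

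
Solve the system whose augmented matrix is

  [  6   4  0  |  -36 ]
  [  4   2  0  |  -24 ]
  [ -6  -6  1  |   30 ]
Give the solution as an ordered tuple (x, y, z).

R1 → 1/6·R1
  [  1  2/3  0  |   -6 ]
  [  4    2  0  |  -24 ]
  [ -6   -6  1  |   30 ]
R2 → R2 − 4·R1
  [  1   2/3  0  |  -6 ]
  [  0  -2/3  0  |   0 ]
  [ -6    -6  1  |  30 ]
R3 → R3 + 6·R1
  [ 1   2/3  0  |  -6 ]
  [ 0  -2/3  0  |   0 ]
  [ 0    -2  1  |  -6 ]
R2 → -3/2·R2
  [ 1  2/3  0  |  -6 ]
  [ 0    1  0  |   0 ]
  [ 0   -2  1  |  -6 ]
R3 → R3 + 2·R2
  [ 1  2/3  0  |  -6 ]
  [ 0    1  0  |   0 ]
  [ 0    0  1  |  -6 ]
R1 → R1 − 2/3·R2
  [ 1  0  0  |  -6 ]
  [ 0  1  0  |   0 ]
  [ 0  0  1  |  -6 ]
Reading off the last column: x = -6, y = 0, z = -6.

(-6, 0, -6)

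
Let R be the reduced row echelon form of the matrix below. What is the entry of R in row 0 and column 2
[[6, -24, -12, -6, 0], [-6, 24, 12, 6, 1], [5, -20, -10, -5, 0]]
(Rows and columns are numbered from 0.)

R1 → 1/6·R1
R2 → R2 + 6·R1
R3 → R3 − 5·R1

-2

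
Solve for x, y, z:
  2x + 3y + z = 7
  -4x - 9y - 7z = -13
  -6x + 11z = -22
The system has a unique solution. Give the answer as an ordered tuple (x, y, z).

(0, 3, -2)

Form the augmented matrix and row-reduce:
  [  2   3   1  |    7 ]
  [ -4  -9  -7  |  -13 ]
  [ -6   0  11  |  -22 ]
R1 → 1/2·R1
  [  1  3/2  1/2  |  7/2 ]
  [ -4   -9   -7  |  -13 ]
  [ -6    0   11  |  -22 ]
R2 → R2 + 4·R1
  [  1  3/2  1/2  |  7/2 ]
  [  0   -3   -5  |    1 ]
  [ -6    0   11  |  -22 ]
R3 → R3 + 6·R1
  [ 1  3/2  1/2  |  7/2 ]
  [ 0   -3   -5  |    1 ]
  [ 0    9   14  |   -1 ]
R2 → -1/3·R2
  [ 1  3/2  1/2  |   7/2 ]
  [ 0    1  5/3  |  -1/3 ]
  [ 0    9   14  |    -1 ]
R3 → R3 − 9·R2
  [ 1  3/2  1/2  |   7/2 ]
  [ 0    1  5/3  |  -1/3 ]
  [ 0    0   -1  |     2 ]
R3 → -1·R3
  [ 1  3/2  1/2  |   7/2 ]
  [ 0    1  5/3  |  -1/3 ]
  [ 0    0    1  |    -2 ]
R2 → R2 − 5/3·R3
  [ 1  3/2  1/2  |  7/2 ]
  [ 0    1    0  |    3 ]
  [ 0    0    1  |   -2 ]
R1 → R1 − 1/2·R3
  [ 1  3/2  0  |  9/2 ]
  [ 0    1  0  |    3 ]
  [ 0    0  1  |   -2 ]
R1 → R1 − 3/2·R2
  [ 1  0  0  |   0 ]
  [ 0  1  0  |   3 ]
  [ 0  0  1  |  -2 ]
Reading off the last column: x = 0, y = 3, z = -2.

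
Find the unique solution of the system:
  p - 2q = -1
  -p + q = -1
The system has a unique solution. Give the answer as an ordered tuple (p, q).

(3, 2)

Form the augmented matrix and row-reduce:
  [  1  -2  |  -1 ]
  [ -1   1  |  -1 ]
R2 → R2 + R1
  [ 1  -2  |  -1 ]
  [ 0  -1  |  -2 ]
R2 → -1·R2
  [ 1  -2  |  -1 ]
  [ 0   1  |   2 ]
R1 → R1 + 2·R2
  [ 1  0  |  3 ]
  [ 0  1  |  2 ]
Reading off the last column: p = 3, q = 2.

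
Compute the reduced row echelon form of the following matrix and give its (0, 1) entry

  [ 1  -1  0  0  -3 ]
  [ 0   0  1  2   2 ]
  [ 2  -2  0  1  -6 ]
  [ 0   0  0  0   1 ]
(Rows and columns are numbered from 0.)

ρ3 := ρ3 − 2·ρ1
  [ 1  -1  0  0  -3 ]
  [ 0   0  1  2   2 ]
  [ 0   0  0  1   0 ]
  [ 0   0  0  0   1 ]
ρ2 := ρ2 − 2·ρ4
  [ 1  -1  0  0  -3 ]
  [ 0   0  1  2   0 ]
  [ 0   0  0  1   0 ]
  [ 0   0  0  0   1 ]
ρ1 := ρ1 + 3·ρ4
  [ 1  -1  0  0  0 ]
  [ 0   0  1  2  0 ]
  [ 0   0  0  1  0 ]
  [ 0   0  0  0  1 ]
ρ2 := ρ2 − 2·ρ3
  [ 1  -1  0  0  0 ]
  [ 0   0  1  0  0 ]
  [ 0   0  0  1  0 ]
  [ 0   0  0  0  1 ]

-1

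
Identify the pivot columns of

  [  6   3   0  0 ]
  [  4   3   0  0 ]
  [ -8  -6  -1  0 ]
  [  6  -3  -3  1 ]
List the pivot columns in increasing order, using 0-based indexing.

0, 1, 2, 3

r1 ← 1/6·r1
  [  1  1/2   0  0 ]
  [  4    3   0  0 ]
  [ -8   -6  -1  0 ]
  [  6   -3  -3  1 ]
r2 ← r2 − 4·r1
  [  1  1/2   0  0 ]
  [  0    1   0  0 ]
  [ -8   -6  -1  0 ]
  [  6   -3  -3  1 ]
r3 ← r3 + 8·r1
  [ 1  1/2   0  0 ]
  [ 0    1   0  0 ]
  [ 0   -2  -1  0 ]
  [ 6   -3  -3  1 ]
r4 ← r4 − 6·r1
  [ 1  1/2   0  0 ]
  [ 0    1   0  0 ]
  [ 0   -2  -1  0 ]
  [ 0   -6  -3  1 ]
r3 ← r3 + 2·r2
  [ 1  1/2   0  0 ]
  [ 0    1   0  0 ]
  [ 0    0  -1  0 ]
  [ 0   -6  -3  1 ]
r4 ← r4 + 6·r2
  [ 1  1/2   0  0 ]
  [ 0    1   0  0 ]
  [ 0    0  -1  0 ]
  [ 0    0  -3  1 ]
r3 ← -1·r3
  [ 1  1/2   0  0 ]
  [ 0    1   0  0 ]
  [ 0    0   1  0 ]
  [ 0    0  -3  1 ]
r4 ← r4 + 3·r3
  [ 1  1/2  0  0 ]
  [ 0    1  0  0 ]
  [ 0    0  1  0 ]
  [ 0    0  0  1 ]
r1 ← r1 − 1/2·r2
  [ 1  0  0  0 ]
  [ 0  1  0  0 ]
  [ 0  0  1  0 ]
  [ 0  0  0  1 ]
Pivot columns are the columns containing a leading 1.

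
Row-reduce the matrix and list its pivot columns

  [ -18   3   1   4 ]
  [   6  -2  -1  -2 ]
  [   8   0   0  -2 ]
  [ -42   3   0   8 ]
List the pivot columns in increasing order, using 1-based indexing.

1, 2, 3, 4

R1 ← -1/18·R1
  [   1  -1/6  -1/18  -2/9 ]
  [   6    -2     -1    -2 ]
  [   8     0      0    -2 ]
  [ -42     3      0     8 ]
R2 ← R2 − 6·R1
  [   1  -1/6  -1/18  -2/9 ]
  [   0    -1   -2/3  -2/3 ]
  [   8     0      0    -2 ]
  [ -42     3      0     8 ]
R3 ← R3 − 8·R1
  [   1  -1/6  -1/18  -2/9 ]
  [   0    -1   -2/3  -2/3 ]
  [   0   4/3    4/9  -2/9 ]
  [ -42     3      0     8 ]
R4 ← R4 + 42·R1
  [ 1  -1/6  -1/18  -2/9 ]
  [ 0    -1   -2/3  -2/3 ]
  [ 0   4/3    4/9  -2/9 ]
  [ 0    -4   -7/3  -4/3 ]
R2 ← -1·R2
  [ 1  -1/6  -1/18  -2/9 ]
  [ 0     1    2/3   2/3 ]
  [ 0   4/3    4/9  -2/9 ]
  [ 0    -4   -7/3  -4/3 ]
R3 ← R3 − 4/3·R2
  [ 1  -1/6  -1/18   -2/9 ]
  [ 0     1    2/3    2/3 ]
  [ 0     0   -4/9  -10/9 ]
  [ 0    -4   -7/3   -4/3 ]
R4 ← R4 + 4·R2
  [ 1  -1/6  -1/18   -2/9 ]
  [ 0     1    2/3    2/3 ]
  [ 0     0   -4/9  -10/9 ]
  [ 0     0    1/3    4/3 ]
R3 ← -9/4·R3
  [ 1  -1/6  -1/18  -2/9 ]
  [ 0     1    2/3   2/3 ]
  [ 0     0      1   5/2 ]
  [ 0     0    1/3   4/3 ]
R4 ← R4 − 1/3·R3
  [ 1  -1/6  -1/18  -2/9 ]
  [ 0     1    2/3   2/3 ]
  [ 0     0      1   5/2 ]
  [ 0     0      0   1/2 ]
R4 ← 2·R4
  [ 1  -1/6  -1/18  -2/9 ]
  [ 0     1    2/3   2/3 ]
  [ 0     0      1   5/2 ]
  [ 0     0      0     1 ]
R3 ← R3 − 5/2·R4
  [ 1  -1/6  -1/18  -2/9 ]
  [ 0     1    2/3   2/3 ]
  [ 0     0      1     0 ]
  [ 0     0      0     1 ]
R2 ← R2 − 2/3·R4
  [ 1  -1/6  -1/18  -2/9 ]
  [ 0     1    2/3     0 ]
  [ 0     0      1     0 ]
  [ 0     0      0     1 ]
R1 ← R1 + 2/9·R4
  [ 1  -1/6  -1/18  0 ]
  [ 0     1    2/3  0 ]
  [ 0     0      1  0 ]
  [ 0     0      0  1 ]
R2 ← R2 − 2/3·R3
  [ 1  -1/6  -1/18  0 ]
  [ 0     1      0  0 ]
  [ 0     0      1  0 ]
  [ 0     0      0  1 ]
R1 ← R1 + 1/18·R3
  [ 1  -1/6  0  0 ]
  [ 0     1  0  0 ]
  [ 0     0  1  0 ]
  [ 0     0  0  1 ]
R1 ← R1 + 1/6·R2
  [ 1  0  0  0 ]
  [ 0  1  0  0 ]
  [ 0  0  1  0 ]
  [ 0  0  0  1 ]
Pivot columns are the columns containing a leading 1.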